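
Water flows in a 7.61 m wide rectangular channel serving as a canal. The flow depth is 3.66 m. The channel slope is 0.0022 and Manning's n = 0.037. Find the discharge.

Flow area A = b·y = 7.61 × 3.66 = 27.85 m². Wetted perimeter P = b + 2y = 7.61 + 2×3.66 = 14.93 m.
Hydraulic radius R = A/P = 27.85/14.93 = 1.866 m.
Manning's equation: Q = (1/n) A R^(2/3) S^(1/2) = (1/0.037) × 27.85 × 1.866^(2/3) × 0.0022^(1/2) = 53.5 m³/s.

Q = 53.5 m³/s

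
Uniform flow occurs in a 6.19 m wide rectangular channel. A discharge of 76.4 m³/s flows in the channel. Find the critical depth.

For a rectangular channel, critical depth y_c = (q²/g)^(1/3) where q = Q/b = 76.4/6.19 = 12.34 m²/s.
So y_c = (12.34²/9.81)^(1/3) = 2.49 m.

y_c = 2.49 m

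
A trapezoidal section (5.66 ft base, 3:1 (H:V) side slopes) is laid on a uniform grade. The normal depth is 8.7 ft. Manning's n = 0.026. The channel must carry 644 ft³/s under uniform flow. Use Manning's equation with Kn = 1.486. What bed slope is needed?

With bottom width b = 5.66 ft and side slope z = 3: A = (b + zy)y = (5.66 + 3×8.7)×8.7 = 276.3 ft²; P = b + 2y√(1+z²) = 5.66 + 2×8.7×3.162 = 60.68 ft.
Hydraulic radius R = A/P = 276.3/60.68 = 4.553 ft.
From Manning's equation, S = [nQ / (1.486 A R^(2/3))]² = [0.026 × 644 / (1.486 × 276.3 × 4.553^(2/3))]² = 0.00022.

S = 0.00022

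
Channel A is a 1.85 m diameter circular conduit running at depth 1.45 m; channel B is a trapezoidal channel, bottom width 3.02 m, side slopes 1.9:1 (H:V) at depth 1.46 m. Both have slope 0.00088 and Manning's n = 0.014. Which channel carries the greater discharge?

Channel A: For a circular section of diameter D = 1.85 m at depth y = 1.45 m, the central angle is θ = 2 arccos(1 − 2y/D) = 4.349 rad. Then A = (D²/8)(θ − sin θ) = 2.26 m² and P = Dθ/2 = 4.023 m. Hydraulic radius R = A/P = 2.26/4.023 = 0.5619 m. Q_A = (1/0.014)·2.26·0.5619^(2/3)·√0.00088 = 3.261 m³/s.
Channel B: With bottom width b = 3.02 m and side slope z = 1.9: A = (b + zy)y = (3.02 + 1.9×1.46)×1.46 = 8.459 m²; P = b + 2y√(1+z²) = 3.02 + 2×1.46×2.147 = 9.29 m. Hydraulic radius R = A/P = 8.459/9.29 = 0.9106 m. Q_B = (1/0.014)·8.459·0.9106^(2/3)·√0.00088 = 16.84 m³/s.
Q_A = 3.261 m³/s vs Q_B = 16.84 m³/s, so channel B carries more.

channel B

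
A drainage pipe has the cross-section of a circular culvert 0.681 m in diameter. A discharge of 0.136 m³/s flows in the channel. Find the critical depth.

y_c = 0.227 m

At critical depth, Q² T / (g A³) = 1, i.e. A³/T = Q²/g = 0.136²/9.81 = 0.001885.
At y = 0.196 m: A³/T = 0.001059 — too small.
At y = 0.288 m: A³/T = 0.004674 — too large.
At y = 0.227 m: A³/T = 0.00187 — ≈ 0.001885.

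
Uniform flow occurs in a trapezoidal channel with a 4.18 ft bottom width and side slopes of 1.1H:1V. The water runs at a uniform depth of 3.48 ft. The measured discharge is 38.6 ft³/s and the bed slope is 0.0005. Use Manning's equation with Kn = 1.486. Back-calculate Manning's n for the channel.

n = 0.037

With bottom width b = 4.18 ft and side slope z = 1.1: A = (b + zy)y = (4.18 + 1.1×3.48)×3.48 = 27.87 ft²; P = b + 2y√(1+z²) = 4.18 + 2×3.48×1.487 = 14.53 ft.
Hydraulic radius R = A/P = 27.87/14.53 = 1.918 ft.
Rearranging Manning's equation: n = (1.486/Q) A R^(2/3) S^(1/2) = (1.486/38.6) × 27.87 × 1.918^(2/3) × √0.0005 = 0.037.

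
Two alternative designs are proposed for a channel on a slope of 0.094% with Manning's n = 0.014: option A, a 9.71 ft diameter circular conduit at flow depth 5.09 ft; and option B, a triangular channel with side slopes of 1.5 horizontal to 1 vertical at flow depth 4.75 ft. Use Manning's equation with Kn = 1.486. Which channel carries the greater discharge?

channel A

Channel A: For a circular section of diameter D = 9.71 ft at depth y = 5.09 ft, the central angle is θ = 2 arccos(1 − 2y/D) = 3.238 rad. Then A = (D²/8)(θ − sin θ) = 39.31 ft² and P = Dθ/2 = 15.72 ft. Hydraulic radius R = A/P = 39.31/15.72 = 2.5 ft. Q_A = (1.486/0.014)·39.31·2.5^(2/3)·√0.00094 = 235.6 ft³/s.
Channel B: For a triangular section with side slope z = 1.5: A = zy² = 1.5×4.75² = 33.84 ft²; P = 2y√(1+z²) = 2×4.75×1.803 = 17.13 ft. Hydraulic radius R = A/P = 33.84/17.13 = 1.976 ft. Q_B = (1.486/0.014)·33.84·1.976^(2/3)·√0.00094 = 173.4 ft³/s.
Q_A = 235.6 ft³/s vs Q_B = 173.4 ft³/s, so channel A carries more.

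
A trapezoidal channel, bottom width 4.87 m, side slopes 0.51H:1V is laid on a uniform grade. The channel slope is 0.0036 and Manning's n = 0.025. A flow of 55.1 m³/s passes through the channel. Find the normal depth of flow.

y_n = 2.73 m

Manning's equation rearranged: A R^(2/3) = nQ / (1·√S) = 0.025 × 55.1 / (√0.0036) = 22.96.
Trying y = 2.33 m: A R^(2/3) = 17.64 — short.
Trying y = 3.32 m: A R^(2/3) = 31.86 — over.
Trying y = 2.73 m: A R^(2/3) = 22.94 — matches.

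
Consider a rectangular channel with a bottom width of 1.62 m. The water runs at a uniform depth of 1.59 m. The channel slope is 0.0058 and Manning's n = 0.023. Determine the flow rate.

Flow area A = b·y = 1.62 × 1.59 = 2.576 m². Wetted perimeter P = b + 2y = 1.62 + 2×1.59 = 4.8 m.
Hydraulic radius R = A/P = 2.576/4.8 = 0.5366 m.
Manning's equation: Q = (1/n) A R^(2/3) S^(1/2) = (1/0.023) × 2.576 × 0.5366^(2/3) × 0.0058^(1/2) = 5.63 m³/s.

Q = 5.63 m³/s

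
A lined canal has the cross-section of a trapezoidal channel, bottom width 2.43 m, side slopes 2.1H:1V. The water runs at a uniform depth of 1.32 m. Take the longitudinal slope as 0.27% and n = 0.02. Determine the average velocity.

With bottom width b = 2.43 m and side slope z = 2.1: A = (b + zy)y = (2.43 + 2.1×1.32)×1.32 = 6.867 m²; P = b + 2y√(1+z²) = 2.43 + 2×1.32×2.326 = 8.57 m.
Hydraulic radius R = A/P = 6.867/8.57 = 0.8012 m.
From Manning's equation, V = (1/n) R^(2/3) S^(1/2) = (1/0.02) × 0.8012^(2/3) × 0.0027^(1/2) = 2.24 m/s.

V = 2.24 m/s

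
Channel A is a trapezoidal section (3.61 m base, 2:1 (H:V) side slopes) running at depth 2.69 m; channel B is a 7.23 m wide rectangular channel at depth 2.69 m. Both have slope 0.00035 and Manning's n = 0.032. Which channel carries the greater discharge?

channel A

Channel A: With bottom width b = 3.61 m and side slope z = 2: A = (b + zy)y = (3.61 + 2×2.69)×2.69 = 24.18 m²; P = b + 2y√(1+z²) = 3.61 + 2×2.69×2.236 = 15.64 m. Hydraulic radius R = A/P = 24.18/15.64 = 1.546 m. Q_A = (1/0.032)·24.18·1.546^(2/3)·√0.00035 = 18.91 m³/s.
Channel B: Flow area A = b·y = 7.23 × 2.69 = 19.45 m². Wetted perimeter P = b + 2y = 7.23 + 2×2.69 = 12.61 m. Hydraulic radius R = A/P = 19.45/12.61 = 1.542 m. Q_B = (1/0.032)·19.45·1.542^(2/3)·√0.00035 = 15.18 m³/s.
Q_A = 18.91 m³/s vs Q_B = 15.18 m³/s, so channel A carries more.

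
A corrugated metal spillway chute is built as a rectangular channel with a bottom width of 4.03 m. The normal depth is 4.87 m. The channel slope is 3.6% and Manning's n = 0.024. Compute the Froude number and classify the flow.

Flow area A = b·y = 4.03 × 4.87 = 19.63 m². Wetted perimeter P = b + 2y = 4.03 + 2×4.87 = 13.77 m.
Hydraulic radius R = A/P = 19.63/13.77 = 1.425 m.
V = (1/n) R^(2/3) √S = (1/0.024) × 1.425^(2/3) × √0.036 = 10.01 m/s. Hydraulic depth D_h = A/T = 19.63/4.03 = 4.87 m.
Froude number Fr = V/√(g·D_h) = 10.01/√(9.81×4.87) = 1.45, which is greater than 1, so the flow is supercritical.

supercritical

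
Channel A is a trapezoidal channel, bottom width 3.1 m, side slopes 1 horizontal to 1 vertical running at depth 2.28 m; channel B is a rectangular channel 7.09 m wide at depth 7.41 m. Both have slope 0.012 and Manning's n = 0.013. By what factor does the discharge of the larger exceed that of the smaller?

6.49

Channel A: With bottom width b = 3.1 m and side slope z = 1: A = (b + zy)y = (3.1 + 1×2.28)×2.28 = 12.27 m²; P = b + 2y√(1+z²) = 3.1 + 2×2.28×1.414 = 9.549 m. Hydraulic radius R = A/P = 12.27/9.549 = 1.285 m. Q_A = (1/0.013)·12.27·1.285^(2/3)·√0.012 = 122.1 m³/s.
Channel B: Flow area A = b·y = 7.09 × 7.41 = 52.54 m². Wetted perimeter P = b + 2y = 7.09 + 2×7.41 = 21.91 m. Hydraulic radius R = A/P = 52.54/21.91 = 2.398 m. Q_B = (1/0.013)·52.54·2.398^(2/3)·√0.012 = 793.1 m³/s.
The larger discharge is 793.1 m³/s and the smaller is 122.1 m³/s; the ratio is 6.49.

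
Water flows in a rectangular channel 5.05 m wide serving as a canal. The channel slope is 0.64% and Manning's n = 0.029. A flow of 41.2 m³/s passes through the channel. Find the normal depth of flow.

y_n = 2.53 m

Manning's equation rearranged: A R^(2/3) = nQ / (1·√S) = 0.029 × 41.2 / (√0.0064) = 14.94.
Trying y = 3.04 m: A R^(2/3) = 19.02 — high.
Trying y = 1.73 m: A R^(2/3) = 8.891 — low.
Trying y = 2.53 m: A R^(2/3) = 14.93 — close enough.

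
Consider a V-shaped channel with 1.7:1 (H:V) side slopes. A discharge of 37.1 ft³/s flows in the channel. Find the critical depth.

y_c = 1.97 ft

At critical depth, Q² T / (g A³) = 1, i.e. A³/T = Q²/g = 37.1²/32.2 = 42.75.
At y = 1.35 ft: A³/T = 6.479 — short.
At y = 2.42 ft: A³/T = 119.9 — over.
At y = 1.97 ft: A³/T = 42.87 — ≈ 42.75.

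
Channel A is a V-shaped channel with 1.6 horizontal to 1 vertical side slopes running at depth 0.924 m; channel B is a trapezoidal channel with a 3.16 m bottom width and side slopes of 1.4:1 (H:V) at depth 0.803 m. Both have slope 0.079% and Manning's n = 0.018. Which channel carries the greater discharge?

channel B

Channel A: For a triangular section with side slope z = 1.6: A = zy² = 1.6×0.924² = 1.366 m²; P = 2y√(1+z²) = 2×0.924×1.887 = 3.487 m. Hydraulic radius R = A/P = 1.366/3.487 = 0.3918 m. Q_A = (1/0.018)·1.366·0.3918^(2/3)·√0.00079 = 1.142 m³/s.
Channel B: With bottom width b = 3.16 m and side slope z = 1.4: A = (b + zy)y = (3.16 + 1.4×0.803)×0.803 = 3.44 m²; P = b + 2y√(1+z²) = 3.16 + 2×0.803×1.72 = 5.923 m. Hydraulic radius R = A/P = 3.44/5.923 = 0.5808 m. Q_B = (1/0.018)·3.44·0.5808^(2/3)·√0.00079 = 3.74 m³/s.
Q_A = 1.142 m³/s vs Q_B = 3.74 m³/s, so channel B carries more.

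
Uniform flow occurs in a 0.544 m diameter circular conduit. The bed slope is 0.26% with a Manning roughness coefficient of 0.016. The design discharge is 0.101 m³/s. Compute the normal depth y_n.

Manning's equation rearranged: A R^(2/3) = nQ / (1·√S) = 0.016 × 0.101 / (√0.0026) = 0.03169.
Try y = 0.193 m: A R^(2/3) = 0.01658 — short.
Try y = 0.318 m: A R^(2/3) = 0.03967 — over.
Try y = 0.277 m: A R^(2/3) = 0.0317 — matches.

y_n = 0.277 m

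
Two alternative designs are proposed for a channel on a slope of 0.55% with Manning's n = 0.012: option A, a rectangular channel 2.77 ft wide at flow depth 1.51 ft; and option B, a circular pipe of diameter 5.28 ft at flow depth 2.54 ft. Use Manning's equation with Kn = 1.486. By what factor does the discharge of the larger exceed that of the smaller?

3.66

Channel A: Flow area A = b·y = 2.77 × 1.51 = 4.183 ft². Wetted perimeter P = b + 2y = 2.77 + 2×1.51 = 5.79 ft. Hydraulic radius R = A/P = 4.183/5.79 = 0.7224 ft. Q_A = (1.486/0.012)·4.183·0.7224^(2/3)·√0.0055 = 30.93 ft³/s.
Channel B: For a circular section of diameter D = 5.28 ft at depth y = 2.54 ft, the central angle is θ = 2 arccos(1 − 2y/D) = 3.066 rad. Then A = (D²/8)(θ − sin θ) = 10.42 ft² and P = Dθ/2 = 8.094 ft. Hydraulic radius R = A/P = 10.42/8.094 = 1.287 ft. Q_B = (1.486/0.012)·10.42·1.287^(2/3)·√0.0055 = 113.2 ft³/s.
The larger discharge is 113.2 ft³/s and the smaller is 30.93 ft³/s; the ratio is 3.66.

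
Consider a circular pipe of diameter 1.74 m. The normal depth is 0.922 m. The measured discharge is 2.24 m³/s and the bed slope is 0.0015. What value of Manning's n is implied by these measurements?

For a circular section of diameter D = 1.74 m at depth y = 0.922 m, the central angle is θ = 2 arccos(1 − 2y/D) = 3.261 rad. Then A = (D²/8)(θ − sin θ) = 1.279 m² and P = Dθ/2 = 2.837 m.
Hydraulic radius R = A/P = 1.279/2.837 = 0.4509 m.
Rearranging Manning's equation: n = (1/Q) A R^(2/3) S^(1/2) = (1/2.24) × 1.279 × 0.4509^(2/3) × √0.0015 = 0.013.

n = 0.013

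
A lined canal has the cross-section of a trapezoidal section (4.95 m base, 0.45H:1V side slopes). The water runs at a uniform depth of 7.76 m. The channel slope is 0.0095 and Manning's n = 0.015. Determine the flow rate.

With bottom width b = 4.95 m and side slope z = 0.45: A = (b + zy)y = (4.95 + 0.45×7.76)×7.76 = 65.51 m²; P = b + 2y√(1+z²) = 4.95 + 2×7.76×1.097 = 21.97 m.
Hydraulic radius R = A/P = 65.51/21.97 = 2.982 m.
Manning's equation: Q = (1/n) A R^(2/3) S^(1/2) = (1/0.015) × 65.51 × 2.982^(2/3) × 0.0095^(1/2) = 882 m³/s.

Q = 882 m³/s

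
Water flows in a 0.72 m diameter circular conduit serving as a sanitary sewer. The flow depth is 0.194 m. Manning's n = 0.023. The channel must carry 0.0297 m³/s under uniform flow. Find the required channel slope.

For a circular section of diameter D = 0.72 m at depth y = 0.194 m, the central angle is θ = 2 arccos(1 − 2y/D) = 2.183 rad. Then A = (D²/8)(θ − sin θ) = 0.08844 m² and P = Dθ/2 = 0.7859 m.
Hydraulic radius R = A/P = 0.08844/0.7859 = 0.1125 m.
From Manning's equation, S = [nQ / (1 A R^(2/3))]² = [0.023 × 0.0297 / (1 × 0.08844 × 0.1125^(2/3))]² = 0.0011.

S = 0.0011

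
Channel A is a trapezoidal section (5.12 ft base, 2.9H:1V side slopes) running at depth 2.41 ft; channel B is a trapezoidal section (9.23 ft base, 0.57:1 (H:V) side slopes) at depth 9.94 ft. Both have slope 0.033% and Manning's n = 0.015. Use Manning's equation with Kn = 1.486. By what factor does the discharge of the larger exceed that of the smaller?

Channel A: With bottom width b = 5.12 ft and side slope z = 2.9: A = (b + zy)y = (5.12 + 2.9×2.41)×2.41 = 29.18 ft²; P = b + 2y√(1+z²) = 5.12 + 2×2.41×3.068 = 19.91 ft. Hydraulic radius R = A/P = 29.18/19.91 = 1.466 ft. Q_A = (1.486/0.015)·29.18·1.466^(2/3)·√0.00033 = 67.78 ft³/s.
Channel B: With bottom width b = 9.23 ft and side slope z = 0.57: A = (b + zy)y = (9.23 + 0.57×9.94)×9.94 = 148.1 ft²; P = b + 2y√(1+z²) = 9.23 + 2×9.94×1.151 = 32.11 ft. Hydraulic radius R = A/P = 148.1/32.11 = 4.611 ft. Q_B = (1.486/0.015)·148.1·4.611^(2/3)·√0.00033 = 738.2 ft³/s.
The larger discharge is 738.2 ft³/s and the smaller is 67.78 ft³/s; the ratio is 10.9.

10.9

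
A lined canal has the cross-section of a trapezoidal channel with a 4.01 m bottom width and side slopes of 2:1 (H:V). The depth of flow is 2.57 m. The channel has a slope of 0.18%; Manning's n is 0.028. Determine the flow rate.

With bottom width b = 4.01 m and side slope z = 2: A = (b + zy)y = (4.01 + 2×2.57)×2.57 = 23.52 m²; P = b + 2y√(1+z²) = 4.01 + 2×2.57×2.236 = 15.5 m.
Hydraulic radius R = A/P = 23.52/15.5 = 1.517 m.
Manning's equation: Q = (1/n) A R^(2/3) S^(1/2) = (1/0.028) × 23.52 × 1.517^(2/3) × 0.0018^(1/2) = 47 m³/s.

Q = 47 m³/s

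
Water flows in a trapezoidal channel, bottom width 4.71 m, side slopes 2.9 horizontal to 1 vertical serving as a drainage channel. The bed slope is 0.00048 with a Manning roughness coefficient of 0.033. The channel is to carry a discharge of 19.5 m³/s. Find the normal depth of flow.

Manning's equation rearranged: A R^(2/3) = nQ / (1·√S) = 0.033 × 19.5 / (√0.00048) = 29.37.
At y = 1.93 m: A R^(2/3) = 22.49 — low.
At y = 2.54 m: A R^(2/3) = 40.4 — high.
At y = 2.19 m: A R^(2/3) = 29.37 — ≈ 29.37.

y_n = 2.19 m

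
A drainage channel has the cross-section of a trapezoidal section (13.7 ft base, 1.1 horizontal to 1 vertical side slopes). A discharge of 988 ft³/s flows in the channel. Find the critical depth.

At critical depth, Q² T / (g A³) = 1, i.e. A³/T = Q²/g = 988²/32.2 = 30320.
At y = 4.22 ft: A³/T = 20180 — short.
At y = 5.27 ft: A³/T = 42890 — over.
At y = 4.76 ft: A³/T = 30300 — ≈ 30320.

y_c = 4.76 ft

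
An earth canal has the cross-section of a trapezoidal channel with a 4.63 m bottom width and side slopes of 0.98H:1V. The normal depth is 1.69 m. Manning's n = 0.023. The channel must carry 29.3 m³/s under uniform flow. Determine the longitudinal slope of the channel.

S = 0.0034

With bottom width b = 4.63 m and side slope z = 0.98: A = (b + zy)y = (4.63 + 0.98×1.69)×1.69 = 10.62 m²; P = b + 2y√(1+z²) = 4.63 + 2×1.69×1.4 = 9.362 m.
Hydraulic radius R = A/P = 10.62/9.362 = 1.135 m.
From Manning's equation, S = [nQ / (1 A R^(2/3))]² = [0.023 × 29.3 / (1 × 10.62 × 1.135^(2/3))]² = 0.0034.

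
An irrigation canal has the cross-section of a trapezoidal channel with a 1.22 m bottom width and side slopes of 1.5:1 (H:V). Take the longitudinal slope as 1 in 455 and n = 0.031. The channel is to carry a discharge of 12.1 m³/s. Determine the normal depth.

Manning's equation rearranged: A R^(2/3) = nQ / (1·√S) = 0.031 × 12.1 / (√0.002198) = 8.001.
At y = 1.37 m: A R^(2/3) = 3.632 — low.
At y = 2.43 m: A R^(2/3) = 13.23 — high.
At y = 1.95 m: A R^(2/3) = 7.973 — ≈ 8.001.

y_n = 1.95 m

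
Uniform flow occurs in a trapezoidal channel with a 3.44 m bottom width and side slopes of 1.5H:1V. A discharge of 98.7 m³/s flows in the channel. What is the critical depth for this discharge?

y_c = 2.93 m

At critical depth, Q² T / (g A³) = 1, i.e. A³/T = Q²/g = 98.7²/9.81 = 993.
Try y = 3.24 m: A³/T = 1478 — over.
Try y = 2.23 m: A³/T = 341.9 — short.
Try y = 2.93 m: A³/T = 989.2 — matches.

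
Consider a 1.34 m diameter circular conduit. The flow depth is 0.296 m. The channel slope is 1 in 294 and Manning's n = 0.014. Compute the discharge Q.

For a circular section of diameter D = 1.34 m at depth y = 0.296 m, the central angle is θ = 2 arccos(1 − 2y/D) = 1.957 rad. Then A = (D²/8)(θ − sin θ) = 0.2314 m² and P = Dθ/2 = 1.311 m.
Hydraulic radius R = A/P = 0.2314/1.311 = 0.1764 m.
Manning's equation: Q = (1/n) A R^(2/3) S^(1/2) = (1/0.014) × 0.2314 × 0.1764^(2/3) × 0.003401^(1/2) = 0.303 m³/s.

Q = 0.303 m³/s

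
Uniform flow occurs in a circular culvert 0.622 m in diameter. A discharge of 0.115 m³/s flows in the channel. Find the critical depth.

At critical depth, Q² T / (g A³) = 1, i.e. A³/T = Q²/g = 0.115²/9.81 = 0.001348.
Try y = 0.232 m: A³/T = 0.001834 — high.
Try y = 0.151 m: A³/T = 0.0003471 — low.
Try y = 0.214 m: A³/T = 0.001343 — ≈ 0.001348.

y_c = 0.214 m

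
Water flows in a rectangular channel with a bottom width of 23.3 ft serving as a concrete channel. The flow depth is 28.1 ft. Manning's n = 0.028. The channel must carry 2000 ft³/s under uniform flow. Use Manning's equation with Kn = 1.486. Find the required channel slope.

S = 0.000199

Flow area A = b·y = 23.3 × 28.1 = 654.7 ft². Wetted perimeter P = b + 2y = 23.3 + 2×28.1 = 79.5 ft.
Hydraulic radius R = A/P = 654.7/79.5 = 8.236 ft.
From Manning's equation, S = [nQ / (1.486 A R^(2/3))]² = [0.028 × 2000 / (1.486 × 654.7 × 8.236^(2/3))]² = 0.000199.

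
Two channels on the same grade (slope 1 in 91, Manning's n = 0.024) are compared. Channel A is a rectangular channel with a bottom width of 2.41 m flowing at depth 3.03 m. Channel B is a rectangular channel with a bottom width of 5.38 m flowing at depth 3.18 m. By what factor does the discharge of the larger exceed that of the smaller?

Channel A: Flow area A = b·y = 2.41 × 3.03 = 7.302 m². Wetted perimeter P = b + 2y = 2.41 + 2×3.03 = 8.47 m. Hydraulic radius R = A/P = 7.302/8.47 = 0.8621 m. Q_A = (1/0.024)·7.302·0.8621^(2/3)·√0.01099 = 28.89 m³/s.
Channel B: Flow area A = b·y = 5.38 × 3.18 = 17.11 m². Wetted perimeter P = b + 2y = 5.38 + 2×3.18 = 11.74 m. Hydraulic radius R = A/P = 17.11/11.74 = 1.457 m. Q_B = (1/0.024)·17.11·1.457^(2/3)·√0.01099 = 96.05 m³/s.
The larger discharge is 96.05 m³/s and the smaller is 28.89 m³/s; the ratio is 3.32.

3.32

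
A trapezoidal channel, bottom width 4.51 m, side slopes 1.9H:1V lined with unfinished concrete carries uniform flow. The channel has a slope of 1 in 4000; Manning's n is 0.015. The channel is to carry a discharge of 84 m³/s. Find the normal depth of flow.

Manning's equation rearranged: A R^(2/3) = nQ / (1·√S) = 0.015 × 84 / (√0.00025) = 79.69.
Try y = 4.81 m: A R^(2/3) = 124.4 — too large.
Try y = 3.4 m: A R^(2/3) = 58.25 — too small.
Try y = 3.93 m: A R^(2/3) = 79.64 — matches.

y_n = 3.93 m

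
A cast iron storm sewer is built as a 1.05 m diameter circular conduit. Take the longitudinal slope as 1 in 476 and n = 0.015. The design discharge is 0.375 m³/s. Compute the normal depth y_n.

y_n = 0.426 m

Manning's equation rearranged: A R^(2/3) = nQ / (1·√S) = 0.015 × 0.375 / (√0.002101) = 0.1227.
Trying y = 0.494 m: A R^(2/3) = 0.1599 — high.
Trying y = 0.371 m: A R^(2/3) = 0.09502 — low.
Trying y = 0.426 m: A R^(2/3) = 0.1228 — matches.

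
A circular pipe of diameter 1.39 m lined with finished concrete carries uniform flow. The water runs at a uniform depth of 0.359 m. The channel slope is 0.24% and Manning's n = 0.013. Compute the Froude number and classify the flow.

For a circular section of diameter D = 1.39 m at depth y = 0.359 m, the central angle is θ = 2 arccos(1 − 2y/D) = 2.132 rad. Then A = (D²/8)(θ − sin θ) = 0.3106 m² and P = Dθ/2 = 1.482 m.
Hydraulic radius R = A/P = 0.3106/1.482 = 0.2096 m.
V = (1/n) R^(2/3) √S = (1/0.013) × 0.2096^(2/3) × √0.0024 = 1.33 m/s. Hydraulic depth D_h = A/T = 0.3106/1.217 = 0.2553 m.
Froude number Fr = V/√(g·D_h) = 1.33/√(9.81×0.2553) = 0.84, which is less than 1, so the flow is subcritical.

subcritical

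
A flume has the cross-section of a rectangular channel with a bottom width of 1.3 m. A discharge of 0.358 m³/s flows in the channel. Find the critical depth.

For a rectangular channel, critical depth y_c = (q²/g)^(1/3) where q = Q/b = 0.358/1.3 = 0.2754 m²/s.
So y_c = (0.2754²/9.81)^(1/3) = 0.198 m.

y_c = 0.198 m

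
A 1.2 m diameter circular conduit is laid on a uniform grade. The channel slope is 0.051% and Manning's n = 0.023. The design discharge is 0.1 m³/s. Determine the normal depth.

Manning's equation rearranged: A R^(2/3) = nQ / (1·√S) = 0.023 × 0.1 / (√0.00051) = 0.1018.
Trying y = 0.302 m: A R^(2/3) = 0.07035 — too small.
Trying y = 0.365 m: A R^(2/3) = 0.1019 — matches.

y_n = 0.365 m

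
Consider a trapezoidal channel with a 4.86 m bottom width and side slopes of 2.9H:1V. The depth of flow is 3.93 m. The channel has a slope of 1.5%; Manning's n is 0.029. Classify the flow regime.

supercritical

With bottom width b = 4.86 m and side slope z = 2.9: A = (b + zy)y = (4.86 + 2.9×3.93)×3.93 = 63.89 m²; P = b + 2y√(1+z²) = 4.86 + 2×3.93×3.068 = 28.97 m.
Hydraulic radius R = A/P = 63.89/28.97 = 2.205 m.
V = (1/n) R^(2/3) √S = (1/0.029) × 2.205^(2/3) × √0.015 = 7.155 m/s. Hydraulic depth D_h = A/T = 63.89/27.65 = 2.31 m.
Froude number Fr = V/√(g·D_h) = 7.155/√(9.81×2.31) = 1.5, which is greater than 1, so the flow is supercritical.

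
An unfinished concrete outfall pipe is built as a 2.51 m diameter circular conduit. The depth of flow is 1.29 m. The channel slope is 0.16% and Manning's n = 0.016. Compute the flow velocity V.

V = 1.85 m/s

For a circular section of diameter D = 2.51 m at depth y = 1.29 m, the central angle is θ = 2 arccos(1 − 2y/D) = 3.197 rad. Then A = (D²/8)(θ − sin θ) = 2.562 m² and P = Dθ/2 = 4.013 m.
Hydraulic radius R = A/P = 2.562/4.013 = 0.6384 m.
From Manning's equation, V = (1/n) R^(2/3) S^(1/2) = (1/0.016) × 0.6384^(2/3) × 0.0016^(1/2) = 1.85 m/s.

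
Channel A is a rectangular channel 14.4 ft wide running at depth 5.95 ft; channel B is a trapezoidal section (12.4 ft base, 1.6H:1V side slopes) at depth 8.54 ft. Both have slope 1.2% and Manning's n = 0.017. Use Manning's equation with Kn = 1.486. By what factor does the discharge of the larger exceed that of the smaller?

3.45

Channel A: Flow area A = b·y = 14.4 × 5.95 = 85.68 ft². Wetted perimeter P = b + 2y = 14.4 + 2×5.95 = 26.3 ft. Hydraulic radius R = A/P = 85.68/26.3 = 3.258 ft. Q_A = (1.486/0.017)·85.68·3.258^(2/3)·√0.012 = 1803 ft³/s.
Channel B: With bottom width b = 12.4 ft and side slope z = 1.6: A = (b + zy)y = (12.4 + 1.6×8.54)×8.54 = 222.6 ft²; P = b + 2y√(1+z²) = 12.4 + 2×8.54×1.887 = 44.63 ft. Hydraulic radius R = A/P = 222.6/44.63 = 4.988 ft. Q_B = (1.486/0.017)·222.6·4.988^(2/3)·√0.012 = 6222 ft³/s.
The larger discharge is 6222 ft³/s and the smaller is 1803 ft³/s; the ratio is 3.45.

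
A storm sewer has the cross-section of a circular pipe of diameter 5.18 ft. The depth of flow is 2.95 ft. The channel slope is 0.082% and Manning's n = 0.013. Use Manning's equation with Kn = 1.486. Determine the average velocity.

V = 4.09 ft/s

For a circular section of diameter D = 5.18 ft at depth y = 2.95 ft, the central angle is θ = 2 arccos(1 − 2y/D) = 3.42 rad. Then A = (D²/8)(θ − sin θ) = 12.4 ft² and P = Dθ/2 = 8.859 ft.
Hydraulic radius R = A/P = 12.4/8.859 = 1.399 ft.
From Manning's equation, V = (1.486/n) R^(2/3) S^(1/2) = (1.486/0.013) × 1.399^(2/3) × 0.00082^(1/2) = 4.09 ft/s.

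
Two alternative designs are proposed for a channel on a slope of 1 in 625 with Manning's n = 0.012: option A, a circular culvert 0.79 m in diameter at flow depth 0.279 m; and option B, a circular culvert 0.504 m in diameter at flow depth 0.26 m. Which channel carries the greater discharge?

channel A

Channel A: For a circular section of diameter D = 0.79 m at depth y = 0.279 m, the central angle is θ = 2 arccos(1 − 2y/D) = 2.545 rad. Then A = (D²/8)(θ − sin θ) = 0.1548 m² and P = Dθ/2 = 1.005 m. Hydraulic radius R = A/P = 0.1548/1.005 = 0.1539 m. Q_A = (1/0.012)·0.1548·0.1539^(2/3)·√0.0016 = 0.1482 m³/s.
Channel B: For a circular section of diameter D = 0.504 m at depth y = 0.26 m, the central angle is θ = 2 arccos(1 − 2y/D) = 3.205 rad. Then A = (D²/8)(θ − sin θ) = 0.1038 m² and P = Dθ/2 = 0.8077 m. Hydraulic radius R = A/P = 0.1038/0.8077 = 0.1285 m. Q_B = (1/0.012)·0.1038·0.1285^(2/3)·√0.0016 = 0.08809 m³/s.
Q_A = 0.1482 m³/s vs Q_B = 0.08809 m³/s, so channel A carries more.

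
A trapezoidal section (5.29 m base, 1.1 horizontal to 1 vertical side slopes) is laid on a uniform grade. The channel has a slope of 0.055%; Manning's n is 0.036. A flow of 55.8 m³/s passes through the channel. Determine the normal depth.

Manning's equation rearranged: A R^(2/3) = nQ / (1·√S) = 0.036 × 55.8 / (√0.00055) = 85.66.
At y = 5.16 m: A R^(2/3) = 110.9 — high.
At y = 4.54 m: A R^(2/3) = 85.66 — close enough.

y_n = 4.54 m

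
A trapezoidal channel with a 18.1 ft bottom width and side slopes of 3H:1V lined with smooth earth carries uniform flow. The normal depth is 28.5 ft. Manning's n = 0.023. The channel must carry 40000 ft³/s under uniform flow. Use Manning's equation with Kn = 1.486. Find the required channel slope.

With bottom width b = 18.1 ft and side slope z = 3: A = (b + zy)y = (18.1 + 3×28.5)×28.5 = 2953 ft²; P = b + 2y√(1+z²) = 18.1 + 2×28.5×3.162 = 198.3 ft.
Hydraulic radius R = A/P = 2953/198.3 = 14.89 ft.
From Manning's equation, S = [nQ / (1.486 A R^(2/3))]² = [0.023 × 40000 / (1.486 × 2953 × 14.89^(2/3))]² = 0.0012.

S = 0.0012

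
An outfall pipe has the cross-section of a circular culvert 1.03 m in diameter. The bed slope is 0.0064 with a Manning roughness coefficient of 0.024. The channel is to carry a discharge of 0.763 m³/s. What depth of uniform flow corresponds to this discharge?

Manning's equation rearranged: A R^(2/3) = nQ / (1·√S) = 0.024 × 0.763 / (√0.0064) = 0.2289.
Try y = 0.75 m: A R^(2/3) = 0.2968 — high.
Try y = 0.484 m: A R^(2/3) = 0.1516 — low.
Try y = 0.622 m: A R^(2/3) = 0.2288 — close enough.

y_n = 0.622 m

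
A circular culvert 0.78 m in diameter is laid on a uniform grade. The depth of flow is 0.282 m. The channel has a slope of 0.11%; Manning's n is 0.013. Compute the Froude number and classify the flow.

For a circular section of diameter D = 0.78 m at depth y = 0.282 m, the central angle is θ = 2 arccos(1 − 2y/D) = 2.58 rad. Then A = (D²/8)(θ − sin θ) = 0.1558 m² and P = Dθ/2 = 1.006 m.
Hydraulic radius R = A/P = 0.1558/1.006 = 0.1548 m.
V = (1/n) R^(2/3) √S = (1/0.013) × 0.1548^(2/3) × √0.0011 = 0.7355 m/s. Hydraulic depth D_h = A/T = 0.1558/0.7495 = 0.2078 m.
Froude number Fr = V/√(g·D_h) = 0.7355/√(9.81×0.2078) = 0.515, which is less than 1, so the flow is subcritical.

subcritical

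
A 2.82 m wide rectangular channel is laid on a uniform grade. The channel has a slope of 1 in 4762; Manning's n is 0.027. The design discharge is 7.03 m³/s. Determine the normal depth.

y_n = 4.44 m

Manning's equation rearranged: A R^(2/3) = nQ / (1·√S) = 0.027 × 7.03 / (√0.00021) = 13.1.
At y = 3.43 m: A R^(2/3) = 9.668 — too small.
At y = 4.8 m: A R^(2/3) = 14.34 — too large.
At y = 4.44 m: A R^(2/3) = 13.1 — ≈ 13.1.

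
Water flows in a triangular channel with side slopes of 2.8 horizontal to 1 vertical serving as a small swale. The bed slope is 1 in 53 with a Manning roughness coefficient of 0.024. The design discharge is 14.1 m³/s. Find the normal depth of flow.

Manning's equation rearranged: A R^(2/3) = nQ / (1·√S) = 0.024 × 14.1 / (√0.01887) = 2.464.
Try y = 0.962 m: A R^(2/3) = 1.528 — low.
Try y = 1.15 m: A R^(2/3) = 2.46 — ≈ 2.464.

y_n = 1.15 m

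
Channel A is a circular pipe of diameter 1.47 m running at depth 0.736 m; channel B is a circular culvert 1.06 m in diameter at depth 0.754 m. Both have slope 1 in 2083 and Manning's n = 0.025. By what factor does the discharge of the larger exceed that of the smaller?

Channel A: For a circular section of diameter D = 1.47 m at depth y = 0.736 m, the central angle is θ = 2 arccos(1 − 2y/D) = 3.144 rad. Then A = (D²/8)(θ − sin θ) = 0.8501 m² and P = Dθ/2 = 2.311 m. Hydraulic radius R = A/P = 0.8501/2.311 = 0.3678 m. Q_A = (1/0.025)·0.8501·0.3678^(2/3)·√0.0004801 = 0.3825 m³/s.
Channel B: For a circular section of diameter D = 1.06 m at depth y = 0.754 m, the central angle is θ = 2 arccos(1 − 2y/D) = 4.014 rad. Then A = (D²/8)(θ − sin θ) = 0.6714 m² and P = Dθ/2 = 2.128 m. Hydraulic radius R = A/P = 0.6714/2.128 = 0.3156 m. Q_B = (1/0.025)·0.6714·0.3156^(2/3)·√0.0004801 = 0.2728 m³/s.
The larger discharge is 0.3825 m³/s and the smaller is 0.2728 m³/s; the ratio is 1.4.

1.4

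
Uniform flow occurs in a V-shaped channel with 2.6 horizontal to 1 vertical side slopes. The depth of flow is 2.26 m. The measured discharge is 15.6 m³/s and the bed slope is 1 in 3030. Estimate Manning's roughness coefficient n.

n = 0.016

For a triangular section with side slope z = 2.6: A = zy² = 2.6×2.26² = 13.28 m²; P = 2y√(1+z²) = 2×2.26×2.786 = 12.59 m.
Hydraulic radius R = A/P = 13.28/12.59 = 1.055 m.
Rearranging Manning's equation: n = (1/Q) A R^(2/3) S^(1/2) = (1/15.6) × 13.28 × 1.055^(2/3) × √0.00033 = 0.016.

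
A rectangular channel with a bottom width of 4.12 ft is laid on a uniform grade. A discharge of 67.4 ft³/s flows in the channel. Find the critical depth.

For a rectangular channel, critical depth y_c = (q²/g)^(1/3) where q = Q/b = 67.4/4.12 = 16.36 ft²/s.
So y_c = (16.36²/32.2)^(1/3) = 2.03 ft.

y_c = 2.03 ft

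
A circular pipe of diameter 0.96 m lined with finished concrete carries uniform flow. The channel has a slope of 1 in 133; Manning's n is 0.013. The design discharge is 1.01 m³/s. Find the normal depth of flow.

Manning's equation rearranged: A R^(2/3) = nQ / (1·√S) = 0.013 × 1.01 / (√0.007519) = 0.1514.
At y = 0.634 m: A R^(2/3) = 0.2163 — high.
At y = 0.429 m: A R^(2/3) = 0.115 — low.
At y = 0.503 m: A R^(2/3) = 0.1512 — ≈ 0.1514.

y_n = 0.503 m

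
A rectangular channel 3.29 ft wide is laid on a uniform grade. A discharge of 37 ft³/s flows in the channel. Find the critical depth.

y_c = 1.58 ft

For a rectangular channel, critical depth y_c = (q²/g)^(1/3) where q = Q/b = 37/3.29 = 11.25 ft²/s.
So y_c = (11.25²/32.2)^(1/3) = 1.58 ft.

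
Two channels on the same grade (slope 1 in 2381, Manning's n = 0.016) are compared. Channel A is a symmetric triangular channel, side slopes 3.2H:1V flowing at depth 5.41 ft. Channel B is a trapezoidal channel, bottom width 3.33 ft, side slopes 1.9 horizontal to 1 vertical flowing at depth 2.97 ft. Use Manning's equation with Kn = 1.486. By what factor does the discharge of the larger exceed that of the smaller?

4.72

Channel A: For a triangular section with side slope z = 3.2: A = zy² = 3.2×5.41² = 93.66 ft²; P = 2y√(1+z²) = 2×5.41×3.353 = 36.28 ft. Hydraulic radius R = A/P = 93.66/36.28 = 2.582 ft. Q_A = (1.486/0.016)·93.66·2.582^(2/3)·√0.00042 = 335.5 ft³/s.
Channel B: With bottom width b = 3.33 ft and side slope z = 1.9: A = (b + zy)y = (3.33 + 1.9×2.97)×2.97 = 26.65 ft²; P = b + 2y√(1+z²) = 3.33 + 2×2.97×2.147 = 16.08 ft. Hydraulic radius R = A/P = 26.65/16.08 = 1.657 ft. Q_B = (1.486/0.016)·26.65·1.657^(2/3)·√0.00042 = 71.03 ft³/s.
The larger discharge is 335.5 ft³/s and the smaller is 71.03 ft³/s; the ratio is 4.72.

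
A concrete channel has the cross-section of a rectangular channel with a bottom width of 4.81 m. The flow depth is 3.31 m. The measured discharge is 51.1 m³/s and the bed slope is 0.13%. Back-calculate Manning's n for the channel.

n = 0.014

Flow area A = b·y = 4.81 × 3.31 = 15.92 m². Wetted perimeter P = b + 2y = 4.81 + 2×3.31 = 11.43 m.
Hydraulic radius R = A/P = 15.92/11.43 = 1.393 m.
Rearranging Manning's equation: n = (1/Q) A R^(2/3) S^(1/2) = (1/51.1) × 15.92 × 1.393^(2/3) × √0.0013 = 0.014.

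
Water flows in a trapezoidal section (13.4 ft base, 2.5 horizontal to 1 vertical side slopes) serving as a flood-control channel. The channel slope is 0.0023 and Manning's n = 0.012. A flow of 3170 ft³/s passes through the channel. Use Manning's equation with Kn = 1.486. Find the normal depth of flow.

Manning's equation rearranged: A R^(2/3) = nQ / (1.486·√S) = 0.012 × 3170 / (1.486 × √0.0023) = 533.8.
Trying y = 8.36 ft: A R^(2/3) = 828.2 — over.
Trying y = 5.22 ft: A R^(2/3) = 307.6 — short.
Trying y = 6.81 ft: A R^(2/3) = 534 — close enough.

y_n = 6.81 ft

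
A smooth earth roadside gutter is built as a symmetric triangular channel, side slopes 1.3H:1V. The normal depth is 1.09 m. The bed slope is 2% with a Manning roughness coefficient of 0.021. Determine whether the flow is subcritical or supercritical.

supercritical

For a triangular section with side slope z = 1.3: A = zy² = 1.3×1.09² = 1.545 m²; P = 2y√(1+z²) = 2×1.09×1.64 = 3.575 m.
Hydraulic radius R = A/P = 1.545/3.575 = 0.432 m.
V = (1/n) R^(2/3) √S = (1/0.021) × 0.432^(2/3) × √0.02 = 3.848 m/s. Hydraulic depth D_h = A/T = 1.545/2.834 = 0.545 m.
Froude number Fr = V/√(g·D_h) = 3.848/√(9.81×0.545) = 1.66, which is greater than 1, so the flow is supercritical.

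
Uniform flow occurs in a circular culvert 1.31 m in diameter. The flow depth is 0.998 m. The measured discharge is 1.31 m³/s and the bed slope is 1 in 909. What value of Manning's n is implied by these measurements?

n = 0.0151

For a circular section of diameter D = 1.31 m at depth y = 0.998 m, the central angle is θ = 2 arccos(1 − 2y/D) = 4.244 rad. Then A = (D²/8)(θ − sin θ) = 1.102 m² and P = Dθ/2 = 2.78 m.
Hydraulic radius R = A/P = 1.102/2.78 = 0.3964 m.
Rearranging Manning's equation: n = (1/Q) A R^(2/3) S^(1/2) = (1/1.31) × 1.102 × 0.3964^(2/3) × √0.0011 = 0.0151.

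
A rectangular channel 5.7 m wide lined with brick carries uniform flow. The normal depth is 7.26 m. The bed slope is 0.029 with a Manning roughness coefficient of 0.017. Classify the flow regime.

supercritical

Flow area A = b·y = 5.7 × 7.26 = 41.38 m². Wetted perimeter P = b + 2y = 5.7 + 2×7.26 = 20.22 m.
Hydraulic radius R = A/P = 41.38/20.22 = 2.047 m.
V = (1/n) R^(2/3) √S = (1/0.017) × 2.047^(2/3) × √0.029 = 16.15 m/s. Hydraulic depth D_h = A/T = 41.38/5.7 = 7.26 m.
Froude number Fr = V/√(g·D_h) = 16.15/√(9.81×7.26) = 1.91, which is greater than 1, so the flow is supercritical.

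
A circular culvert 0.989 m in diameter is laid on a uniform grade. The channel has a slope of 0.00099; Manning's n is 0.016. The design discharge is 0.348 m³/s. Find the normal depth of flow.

y_n = 0.543 m

Manning's equation rearranged: A R^(2/3) = nQ / (1·√S) = 0.016 × 0.348 / (√0.00099) = 0.177.
Try y = 0.623 m: A R^(2/3) = 0.2187 — high.
Try y = 0.458 m: A R^(2/3) = 0.1326 — low.
Try y = 0.543 m: A R^(2/3) = 0.1768 — matches.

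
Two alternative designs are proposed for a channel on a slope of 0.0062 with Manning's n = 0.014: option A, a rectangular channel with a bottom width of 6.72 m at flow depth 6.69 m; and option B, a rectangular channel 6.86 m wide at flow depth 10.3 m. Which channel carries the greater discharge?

Channel A: Flow area A = b·y = 6.72 × 6.69 = 44.96 m². Wetted perimeter P = b + 2y = 6.72 + 2×6.69 = 20.1 m. Hydraulic radius R = A/P = 44.96/20.1 = 2.237 m. Q_A = (1/0.014)·44.96·2.237^(2/3)·√0.0062 = 432.4 m³/s.
Channel B: Flow area A = b·y = 6.86 × 10.3 = 70.66 m². Wetted perimeter P = b + 2y = 6.86 + 2×10.3 = 27.46 m. Hydraulic radius R = A/P = 70.66/27.46 = 2.573 m. Q_B = (1/0.014)·70.66·2.573^(2/3)·√0.0062 = 746.2 m³/s.
Q_A = 432.4 m³/s vs Q_B = 746.2 m³/s, so channel B carries more.

channel B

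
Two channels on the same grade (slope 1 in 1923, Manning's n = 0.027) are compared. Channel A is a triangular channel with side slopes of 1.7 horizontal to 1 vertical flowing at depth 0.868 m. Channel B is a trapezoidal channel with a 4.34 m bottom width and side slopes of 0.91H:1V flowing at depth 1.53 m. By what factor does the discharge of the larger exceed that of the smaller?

13.5

Channel A: For a triangular section with side slope z = 1.7: A = zy² = 1.7×0.868² = 1.281 m²; P = 2y√(1+z²) = 2×0.868×1.972 = 3.424 m. Hydraulic radius R = A/P = 1.281/3.424 = 0.3741 m. Q_A = (1/0.027)·1.281·0.3741^(2/3)·√0.00052 = 0.5616 m³/s.
Channel B: With bottom width b = 4.34 m and side slope z = 0.91: A = (b + zy)y = (4.34 + 0.91×1.53)×1.53 = 8.77 m²; P = b + 2y√(1+z²) = 4.34 + 2×1.53×1.352 = 8.477 m. Hydraulic radius R = A/P = 8.77/8.477 = 1.035 m. Q_B = (1/0.027)·8.77·1.035^(2/3)·√0.00052 = 7.577 m³/s.
The larger discharge is 7.577 m³/s and the smaller is 0.5616 m³/s; the ratio is 13.5.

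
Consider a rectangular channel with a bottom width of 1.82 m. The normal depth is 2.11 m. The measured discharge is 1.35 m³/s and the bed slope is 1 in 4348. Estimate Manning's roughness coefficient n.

n = 0.0319

Flow area A = b·y = 1.82 × 2.11 = 3.84 m². Wetted perimeter P = b + 2y = 1.82 + 2×2.11 = 6.04 m.
Hydraulic radius R = A/P = 3.84/6.04 = 0.6358 m.
Rearranging Manning's equation: n = (1/Q) A R^(2/3) S^(1/2) = (1/1.35) × 3.84 × 0.6358^(2/3) × √0.00023 = 0.0319.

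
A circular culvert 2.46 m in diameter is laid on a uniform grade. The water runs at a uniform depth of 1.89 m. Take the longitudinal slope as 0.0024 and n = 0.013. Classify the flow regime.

subcritical

For a circular section of diameter D = 2.46 m at depth y = 1.89 m, the central angle is θ = 2 arccos(1 − 2y/D) = 4.274 rad. Then A = (D²/8)(θ − sin θ) = 3.918 m² and P = Dθ/2 = 5.257 m.
Hydraulic radius R = A/P = 3.918/5.257 = 0.7453 m.
V = (1/n) R^(2/3) √S = (1/0.013) × 0.7453^(2/3) × √0.0024 = 3.098 m/s. Hydraulic depth D_h = A/T = 3.918/2.076 = 1.888 m.
Froude number Fr = V/√(g·D_h) = 3.098/√(9.81×1.888) = 0.72, which is less than 1, so the flow is subcritical.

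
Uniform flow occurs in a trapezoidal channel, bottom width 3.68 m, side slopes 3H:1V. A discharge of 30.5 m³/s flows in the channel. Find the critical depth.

y_c = 1.34 m

At critical depth, Q² T / (g A³) = 1, i.e. A³/T = Q²/g = 30.5²/9.81 = 94.83.
Trying y = 0.959 m: A³/T = 26.36 — low.
Trying y = 1.51 m: A³/T = 149.6 — high.
Trying y = 1.34 m: A³/T = 93.73 — close enough.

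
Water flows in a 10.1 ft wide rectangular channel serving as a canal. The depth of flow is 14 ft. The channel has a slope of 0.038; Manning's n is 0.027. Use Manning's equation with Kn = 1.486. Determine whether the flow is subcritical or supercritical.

Flow area A = b·y = 10.1 × 14 = 141.4 ft². Wetted perimeter P = b + 2y = 10.1 + 2×14 = 38.1 ft.
Hydraulic radius R = A/P = 141.4/38.1 = 3.711 ft.
V = (1.486/n) R^(2/3) √S = (1.486/0.027) × 3.711^(2/3) × √0.038 = 25.72 ft/s. Hydraulic depth D_h = A/T = 141.4/10.1 = 14 ft.
Froude number Fr = V/√(g·D_h) = 25.72/√(32.2×14) = 1.21, which is greater than 1, so the flow is supercritical.

supercritical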